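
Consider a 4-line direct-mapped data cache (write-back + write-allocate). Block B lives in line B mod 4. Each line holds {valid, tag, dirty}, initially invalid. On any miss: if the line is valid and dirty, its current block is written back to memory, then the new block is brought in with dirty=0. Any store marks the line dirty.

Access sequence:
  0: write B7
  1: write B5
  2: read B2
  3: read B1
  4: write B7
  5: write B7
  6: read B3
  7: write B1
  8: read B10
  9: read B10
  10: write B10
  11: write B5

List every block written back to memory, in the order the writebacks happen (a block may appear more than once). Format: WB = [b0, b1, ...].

WB = [5, 7, 1]

  0 | W B7 → L3 miss [D]
  1 | W B5 → L1 miss [D]
  2 | R B2 → L2 miss [-]
  3 | R B1 → L1 miss wb→B5 [-]
  4 | W B7 → L3 hit [D]
  5 | W B7 → L3 hit [D]
  6 | R B3 → L3 miss wb→B7 [-]
  7 | W B1 → L1 hit [D]
  8 | R B10 → L2 miss [-]
  9 | R B10 → L2 hit [-]
  10 | W B10 → L2 hit [D]
  11 | W B5 → L1 miss wb→B1 [D]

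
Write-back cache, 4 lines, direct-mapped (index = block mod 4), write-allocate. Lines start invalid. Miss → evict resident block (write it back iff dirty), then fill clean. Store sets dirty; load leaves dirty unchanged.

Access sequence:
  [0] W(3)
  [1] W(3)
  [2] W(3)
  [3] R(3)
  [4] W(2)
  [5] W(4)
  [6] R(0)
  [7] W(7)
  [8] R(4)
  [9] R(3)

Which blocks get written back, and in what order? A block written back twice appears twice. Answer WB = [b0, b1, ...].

WB = [4, 3, 7]

  0 | W B3 → L3 miss [D]
  1 | W B3 → L3 hit [D]
  2 | W B3 → L3 hit [D]
  3 | R B3 → L3 hit [D]
  4 | W B2 → L2 miss [D]
  5 | W B4 → L0 miss [D]
  6 | R B0 → L0 miss wb→B4 [-]
  7 | W B7 → L3 miss wb→B3 [D]
  8 | R B4 → L0 miss [-]
  9 | R B3 → L3 miss wb→B7 [-]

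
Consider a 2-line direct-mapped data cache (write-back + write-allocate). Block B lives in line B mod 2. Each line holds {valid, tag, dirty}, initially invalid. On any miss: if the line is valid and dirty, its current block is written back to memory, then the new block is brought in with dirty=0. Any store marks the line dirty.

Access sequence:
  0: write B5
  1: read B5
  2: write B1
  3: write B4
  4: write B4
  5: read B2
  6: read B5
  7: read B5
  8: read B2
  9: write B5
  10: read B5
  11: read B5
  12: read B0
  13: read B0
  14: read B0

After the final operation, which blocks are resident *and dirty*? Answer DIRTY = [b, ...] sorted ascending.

0: W B5 → L1 miss [D]
1: R B5 → L1 hit [D]
2: W B1 → L1 miss wb→B5 [D]
3: W B4 → L0 miss [D]
4: W B4 → L0 hit [D]
5: R B2 → L0 miss wb→B4 [-]
6: R B5 → L1 miss wb→B1 [-]
7: R B5 → L1 hit [-]
8: R B2 → L0 hit [-]
9: W B5 → L1 hit [D]
10: R B5 → L1 hit [D]
11: R B5 → L1 hit [D]
12: R B0 → L0 miss [-]
13: R B0 → L0 hit [-]
14: R B0 → L0 hit [-]

DIRTY = [5]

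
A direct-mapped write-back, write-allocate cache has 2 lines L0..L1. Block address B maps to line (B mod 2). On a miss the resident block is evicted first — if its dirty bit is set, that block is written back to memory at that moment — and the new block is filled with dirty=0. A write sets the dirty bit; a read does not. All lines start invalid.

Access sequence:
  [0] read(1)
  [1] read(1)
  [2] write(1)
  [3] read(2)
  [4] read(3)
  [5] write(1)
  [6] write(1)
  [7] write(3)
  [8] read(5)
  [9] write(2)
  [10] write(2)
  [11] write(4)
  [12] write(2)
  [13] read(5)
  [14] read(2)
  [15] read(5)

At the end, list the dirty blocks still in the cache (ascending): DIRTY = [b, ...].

DIRTY = [2]

0: R B1 → L1 miss [-]
1: R B1 → L1 hit [-]
2: W B1 → L1 hit [D]
3: R B2 → L0 miss [-]
4: R B3 → L1 miss wb→B1 [-]
5: W B1 → L1 miss [D]
6: W B1 → L1 hit [D]
7: W B3 → L1 miss wb→B1 [D]
8: R B5 → L1 miss wb→B3 [-]
9: W B2 → L0 hit [D]
10: W B2 → L0 hit [D]
11: W B4 → L0 miss wb→B2 [D]
12: W B2 → L0 miss wb→B4 [D]
13: R B5 → L1 hit [-]
14: R B2 → L0 hit [D]
15: R B5 → L1 hit [-]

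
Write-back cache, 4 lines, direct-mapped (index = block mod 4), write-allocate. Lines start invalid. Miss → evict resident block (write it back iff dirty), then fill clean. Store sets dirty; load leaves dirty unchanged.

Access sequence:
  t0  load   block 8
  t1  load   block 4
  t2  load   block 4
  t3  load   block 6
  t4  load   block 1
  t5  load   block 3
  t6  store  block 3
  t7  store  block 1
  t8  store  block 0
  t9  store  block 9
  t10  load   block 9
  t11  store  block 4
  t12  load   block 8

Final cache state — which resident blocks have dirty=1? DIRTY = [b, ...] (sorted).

  0 | R B8 → L0 miss [-]
  1 | R B4 → L0 miss [-]
  2 | R B4 → L0 hit [-]
  3 | R B6 → L2 miss [-]
  4 | R B1 → L1 miss [-]
  5 | R B3 → L3 miss [-]
  6 | W B3 → L3 hit [D]
  7 | W B1 → L1 hit [D]
  8 | W B0 → L0 miss [D]
  9 | W B9 → L1 miss wb→B1 [D]
  10 | R B9 → L1 hit [D]
  11 | W B4 → L0 miss wb→B0 [D]
  12 | R B8 → L0 miss wb→B4 [-]

DIRTY = [3, 9]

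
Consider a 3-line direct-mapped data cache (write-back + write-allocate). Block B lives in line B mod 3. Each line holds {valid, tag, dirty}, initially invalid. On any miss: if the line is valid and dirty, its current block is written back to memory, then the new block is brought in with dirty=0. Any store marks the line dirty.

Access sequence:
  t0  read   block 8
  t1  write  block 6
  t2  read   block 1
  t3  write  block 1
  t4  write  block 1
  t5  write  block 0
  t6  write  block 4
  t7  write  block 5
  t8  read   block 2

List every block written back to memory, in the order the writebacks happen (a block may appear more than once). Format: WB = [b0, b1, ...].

0: R B8 → L2 miss [-]
1: W B6 → L0 miss [D]
2: R B1 → L1 miss [-]
3: W B1 → L1 hit [D]
4: W B1 → L1 hit [D]
5: W B0 → L0 miss wb→B6 [D]
6: W B4 → L1 miss wb→B1 [D]
7: W B5 → L2 miss [D]
8: R B2 → L2 miss wb→B5 [-]

WB = [6, 1, 5]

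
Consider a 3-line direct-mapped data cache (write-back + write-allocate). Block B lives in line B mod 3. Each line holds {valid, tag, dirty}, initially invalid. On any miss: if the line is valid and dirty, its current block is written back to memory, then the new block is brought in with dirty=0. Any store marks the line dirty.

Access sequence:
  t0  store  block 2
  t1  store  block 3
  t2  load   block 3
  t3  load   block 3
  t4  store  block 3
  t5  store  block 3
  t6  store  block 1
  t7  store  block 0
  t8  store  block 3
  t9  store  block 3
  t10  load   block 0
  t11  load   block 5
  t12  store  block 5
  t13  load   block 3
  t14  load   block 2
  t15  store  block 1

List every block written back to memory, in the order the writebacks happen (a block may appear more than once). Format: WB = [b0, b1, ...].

WB = [3, 0, 3, 2, 5]

  0 | W B2 → L2 miss [D]
  1 | W B3 → L0 miss [D]
  2 | R B3 → L0 hit [D]
  3 | R B3 → L0 hit [D]
  4 | W B3 → L0 hit [D]
  5 | W B3 → L0 hit [D]
  6 | W B1 → L1 miss [D]
  7 | W B0 → L0 miss wb→B3 [D]
  8 | W B3 → L0 miss wb→B0 [D]
  9 | W B3 → L0 hit [D]
  10 | R B0 → L0 miss wb→B3 [-]
  11 | R B5 → L2 miss wb→B2 [-]
  12 | W B5 → L2 hit [D]
  13 | R B3 → L0 miss [-]
  14 | R B2 → L2 miss wb→B5 [-]
  15 | W B1 → L1 hit [D]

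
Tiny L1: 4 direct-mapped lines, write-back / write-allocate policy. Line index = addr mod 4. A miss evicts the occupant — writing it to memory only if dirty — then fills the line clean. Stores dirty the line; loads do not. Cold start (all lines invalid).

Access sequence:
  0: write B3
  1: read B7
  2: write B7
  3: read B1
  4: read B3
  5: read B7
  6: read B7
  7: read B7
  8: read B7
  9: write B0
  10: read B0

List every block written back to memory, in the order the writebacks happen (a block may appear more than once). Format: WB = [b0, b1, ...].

0: W B3 -> L3 miss  d=D]
1: R B7 -> L3 miss wb->B3  d=-]
2: W B7 -> L3 hit  d=D]
3: R B1 -> L1 miss  d=-]
4: R B3 -> L3 miss wb->B7  d=-]
5: R B7 -> L3 miss  d=-]
6: R B7 -> L3 hit  d=-]
7: R B7 -> L3 hit  d=-]
8: R B7 -> L3 hit  d=-]
9: W B0 -> L0 miss  d=D]
10: R B0 -> L0 hit  d=D]

WB = [3, 7]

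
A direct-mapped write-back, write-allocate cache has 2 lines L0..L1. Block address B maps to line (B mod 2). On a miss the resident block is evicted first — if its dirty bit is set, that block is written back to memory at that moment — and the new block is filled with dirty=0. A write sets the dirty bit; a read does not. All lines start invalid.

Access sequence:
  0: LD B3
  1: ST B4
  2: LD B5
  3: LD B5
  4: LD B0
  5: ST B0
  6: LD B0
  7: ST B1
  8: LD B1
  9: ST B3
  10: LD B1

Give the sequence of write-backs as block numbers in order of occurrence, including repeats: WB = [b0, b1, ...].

WB = [4, 1, 3]

0: R B3 -> L1 miss  d=-]
1: W B4 -> L0 miss  d=D]
2: R B5 -> L1 miss  d=-]
3: R B5 -> L1 hit  d=-]
4: R B0 -> L0 miss wb->B4  d=-]
5: W B0 -> L0 hit  d=D]
6: R B0 -> L0 hit  d=D]
7: W B1 -> L1 miss  d=D]
8: R B1 -> L1 hit  d=D]
9: W B3 -> L1 miss wb->B1  d=D]
10: R B1 -> L1 miss wb->B3  d=-]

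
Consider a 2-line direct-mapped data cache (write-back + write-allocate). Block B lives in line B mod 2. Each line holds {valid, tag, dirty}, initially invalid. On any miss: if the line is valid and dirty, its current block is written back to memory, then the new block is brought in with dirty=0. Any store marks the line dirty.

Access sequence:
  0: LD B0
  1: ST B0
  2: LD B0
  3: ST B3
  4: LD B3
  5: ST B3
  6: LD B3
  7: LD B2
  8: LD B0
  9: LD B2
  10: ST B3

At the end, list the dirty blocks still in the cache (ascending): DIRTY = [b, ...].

0: R B0 → L0 miss [-]
1: W B0 → L0 hit [D]
2: R B0 → L0 hit [D]
3: W B3 → L1 miss [D]
4: R B3 → L1 hit [D]
5: W B3 → L1 hit [D]
6: R B3 → L1 hit [D]
7: R B2 → L0 miss wb→B0 [-]
8: R B0 → L0 miss [-]
9: R B2 → L0 miss [-]
10: W B3 → L1 hit [D]

DIRTY = [3]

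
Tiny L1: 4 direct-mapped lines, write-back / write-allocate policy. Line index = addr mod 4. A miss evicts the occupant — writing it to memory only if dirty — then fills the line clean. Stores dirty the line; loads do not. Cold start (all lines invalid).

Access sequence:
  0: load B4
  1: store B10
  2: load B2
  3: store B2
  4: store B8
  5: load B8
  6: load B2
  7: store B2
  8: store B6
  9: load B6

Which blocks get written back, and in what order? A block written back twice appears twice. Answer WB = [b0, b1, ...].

WB = [10, 2]

  0 | R B4 → L0 miss [-]
  1 | W B10 → L2 miss [D]
  2 | R B2 → L2 miss wb→B10 [-]
  3 | W B2 → L2 hit [D]
  4 | W B8 → L0 miss [D]
  5 | R B8 → L0 hit [D]
  6 | R B2 → L2 hit [D]
  7 | W B2 → L2 hit [D]
  8 | W B6 → L2 miss wb→B2 [D]
  9 | R B6 → L2 hit [D]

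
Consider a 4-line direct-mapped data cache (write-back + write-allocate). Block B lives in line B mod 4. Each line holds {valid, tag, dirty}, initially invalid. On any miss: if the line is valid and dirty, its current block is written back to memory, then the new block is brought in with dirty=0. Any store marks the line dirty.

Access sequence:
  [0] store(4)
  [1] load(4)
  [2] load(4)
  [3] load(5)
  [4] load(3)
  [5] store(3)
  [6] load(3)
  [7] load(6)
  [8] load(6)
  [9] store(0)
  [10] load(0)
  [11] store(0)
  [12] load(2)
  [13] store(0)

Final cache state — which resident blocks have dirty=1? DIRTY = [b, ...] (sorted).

DIRTY = [0, 3]

0: W B4 -> L0 miss  d=D]
1: R B4 -> L0 hit  d=D]
2: R B4 -> L0 hit  d=D]
3: R B5 -> L1 miss  d=-]
4: R B3 -> L3 miss  d=-]
5: W B3 -> L3 hit  d=D]
6: R B3 -> L3 hit  d=D]
7: R B6 -> L2 miss  d=-]
8: R B6 -> L2 hit  d=-]
9: W B0 -> L0 miss wb->B4  d=D]
10: R B0 -> L0 hit  d=D]
11: W B0 -> L0 hit  d=D]
12: R B2 -> L2 miss  d=-]
13: W B0 -> L0 hit  d=D]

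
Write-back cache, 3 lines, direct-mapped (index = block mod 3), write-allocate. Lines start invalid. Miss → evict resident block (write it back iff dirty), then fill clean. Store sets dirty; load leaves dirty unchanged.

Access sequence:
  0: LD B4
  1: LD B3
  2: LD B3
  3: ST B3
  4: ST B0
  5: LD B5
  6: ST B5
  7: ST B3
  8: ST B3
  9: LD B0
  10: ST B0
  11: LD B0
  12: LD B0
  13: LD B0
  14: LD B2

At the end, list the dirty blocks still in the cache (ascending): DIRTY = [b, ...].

0: R B4 → L1 miss [-]
1: R B3 → L0 miss [-]
2: R B3 → L0 hit [-]
3: W B3 → L0 hit [D]
4: W B0 → L0 miss wb→B3 [D]
5: R B5 → L2 miss [-]
6: W B5 → L2 hit [D]
7: W B3 → L0 miss wb→B0 [D]
8: W B3 → L0 hit [D]
9: R B0 → L0 miss wb→B3 [-]
10: W B0 → L0 hit [D]
11: R B0 → L0 hit [D]
12: R B0 → L0 hit [D]
13: R B0 → L0 hit [D]
14: R B2 → L2 miss wb→B5 [-]

DIRTY = [0]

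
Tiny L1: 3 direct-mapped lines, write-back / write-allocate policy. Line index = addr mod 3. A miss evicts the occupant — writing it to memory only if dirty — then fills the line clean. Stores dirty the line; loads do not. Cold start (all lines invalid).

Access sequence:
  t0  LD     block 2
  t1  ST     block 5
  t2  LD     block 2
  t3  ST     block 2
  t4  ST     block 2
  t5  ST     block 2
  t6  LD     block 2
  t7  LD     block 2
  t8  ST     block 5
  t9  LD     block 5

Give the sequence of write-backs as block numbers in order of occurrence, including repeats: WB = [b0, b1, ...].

WB = [5, 2]

0: R B2 -> L2 miss  d=-]
1: W B5 -> L2 miss  d=D]
2: R B2 -> L2 miss wb->B5  d=-]
3: W B2 -> L2 hit  d=D]
4: W B2 -> L2 hit  d=D]
5: W B2 -> L2 hit  d=D]
6: R B2 -> L2 hit  d=D]
7: R B2 -> L2 hit  d=D]
8: W B5 -> L2 miss wb->B2  d=D]
9: R B5 -> L2 hit  d=D]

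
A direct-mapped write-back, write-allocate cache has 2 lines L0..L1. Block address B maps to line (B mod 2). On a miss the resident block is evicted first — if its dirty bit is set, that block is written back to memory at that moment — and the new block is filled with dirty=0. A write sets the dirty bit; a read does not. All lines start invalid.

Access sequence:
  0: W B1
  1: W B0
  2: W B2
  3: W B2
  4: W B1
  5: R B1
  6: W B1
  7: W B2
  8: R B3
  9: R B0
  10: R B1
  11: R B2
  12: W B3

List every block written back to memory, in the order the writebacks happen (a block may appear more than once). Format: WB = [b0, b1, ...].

0: W B1 → L1 miss [D]
1: W B0 → L0 miss [D]
2: W B2 → L0 miss wb→B0 [D]
3: W B2 → L0 hit [D]
4: W B1 → L1 hit [D]
5: R B1 → L1 hit [D]
6: W B1 → L1 hit [D]
7: W B2 → L0 hit [D]
8: R B3 → L1 miss wb→B1 [-]
9: R B0 → L0 miss wb→B2 [-]
10: R B1 → L1 miss [-]
11: R B2 → L0 miss [-]
12: W B3 → L1 miss [D]

WB = [0, 1, 2]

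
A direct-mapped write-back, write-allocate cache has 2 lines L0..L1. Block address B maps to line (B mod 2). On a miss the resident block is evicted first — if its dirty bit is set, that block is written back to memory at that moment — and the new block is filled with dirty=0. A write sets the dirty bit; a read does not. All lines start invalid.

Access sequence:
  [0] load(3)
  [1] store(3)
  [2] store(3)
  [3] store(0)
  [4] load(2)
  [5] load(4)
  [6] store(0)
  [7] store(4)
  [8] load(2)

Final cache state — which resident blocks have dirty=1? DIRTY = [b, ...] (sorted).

0: R B3 -> L1 miss  d=-]
1: W B3 -> L1 hit  d=D]
2: W B3 -> L1 hit  d=D]
3: W B0 -> L0 miss  d=D]
4: R B2 -> L0 miss wb->B0  d=-]
5: R B4 -> L0 miss  d=-]
6: W B0 -> L0 miss  d=D]
7: W B4 -> L0 miss wb->B0  d=D]
8: R B2 -> L0 miss wb->B4  d=-]

DIRTY = [3]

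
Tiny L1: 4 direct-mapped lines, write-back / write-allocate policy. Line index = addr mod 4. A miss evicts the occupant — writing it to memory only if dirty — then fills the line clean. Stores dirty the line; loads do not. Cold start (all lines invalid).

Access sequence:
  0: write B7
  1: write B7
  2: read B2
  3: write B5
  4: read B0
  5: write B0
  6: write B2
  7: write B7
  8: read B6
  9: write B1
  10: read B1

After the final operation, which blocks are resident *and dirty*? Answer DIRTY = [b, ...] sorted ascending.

0: W B7 → L3 miss [D]
1: W B7 → L3 hit [D]
2: R B2 → L2 miss [-]
3: W B5 → L1 miss [D]
4: R B0 → L0 miss [-]
5: W B0 → L0 hit [D]
6: W B2 → L2 hit [D]
7: W B7 → L3 hit [D]
8: R B6 → L2 miss wb→B2 [-]
9: W B1 → L1 miss wb→B5 [D]
10: R B1 → L1 hit [D]

DIRTY = [0, 1, 7]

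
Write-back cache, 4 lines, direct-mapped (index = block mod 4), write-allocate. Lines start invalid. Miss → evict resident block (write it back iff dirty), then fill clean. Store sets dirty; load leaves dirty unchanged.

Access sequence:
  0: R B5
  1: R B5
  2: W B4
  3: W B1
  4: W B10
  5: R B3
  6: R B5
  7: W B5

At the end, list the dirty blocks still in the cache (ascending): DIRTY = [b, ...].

DIRTY = [4, 5, 10]

0: R B5 → L1 miss [-]
1: R B5 → L1 hit [-]
2: W B4 → L0 miss [D]
3: W B1 → L1 miss [D]
4: W B10 → L2 miss [D]
5: R B3 → L3 miss [-]
6: R B5 → L1 miss wb→B1 [-]
7: W B5 → L1 hit [D]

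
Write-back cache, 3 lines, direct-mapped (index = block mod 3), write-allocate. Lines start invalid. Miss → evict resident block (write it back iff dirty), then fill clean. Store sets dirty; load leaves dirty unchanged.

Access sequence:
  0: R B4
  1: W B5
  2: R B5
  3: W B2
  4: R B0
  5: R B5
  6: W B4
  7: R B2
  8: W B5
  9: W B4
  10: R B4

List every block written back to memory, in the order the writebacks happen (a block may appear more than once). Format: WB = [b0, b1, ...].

0: R B4 → L1 miss [-]
1: W B5 → L2 miss [D]
2: R B5 → L2 hit [D]
3: W B2 → L2 miss wb→B5 [D]
4: R B0 → L0 miss [-]
5: R B5 → L2 miss wb→B2 [-]
6: W B4 → L1 hit [D]
7: R B2 → L2 miss [-]
8: W B5 → L2 miss [D]
9: W B4 → L1 hit [D]
10: R B4 → L1 hit [D]

WB = [5, 2]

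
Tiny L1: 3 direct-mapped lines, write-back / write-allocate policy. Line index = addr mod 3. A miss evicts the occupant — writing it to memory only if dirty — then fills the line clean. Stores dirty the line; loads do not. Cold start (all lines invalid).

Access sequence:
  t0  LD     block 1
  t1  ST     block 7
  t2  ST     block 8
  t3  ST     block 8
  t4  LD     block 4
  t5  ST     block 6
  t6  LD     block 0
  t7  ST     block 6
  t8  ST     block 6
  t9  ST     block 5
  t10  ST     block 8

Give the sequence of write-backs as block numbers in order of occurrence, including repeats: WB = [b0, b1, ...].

WB = [7, 6, 8, 5]

  0 | R B1 → L1 miss [-]
  1 | W B7 → L1 miss [D]
  2 | W B8 → L2 miss [D]
  3 | W B8 → L2 hit [D]
  4 | R B4 → L1 miss wb→B7 [-]
  5 | W B6 → L0 miss [D]
  6 | R B0 → L0 miss wb→B6 [-]
  7 | W B6 → L0 miss [D]
  8 | W B6 → L0 hit [D]
  9 | W B5 → L2 miss wb→B8 [D]
  10 | W B8 → L2 miss wb→B5 [D]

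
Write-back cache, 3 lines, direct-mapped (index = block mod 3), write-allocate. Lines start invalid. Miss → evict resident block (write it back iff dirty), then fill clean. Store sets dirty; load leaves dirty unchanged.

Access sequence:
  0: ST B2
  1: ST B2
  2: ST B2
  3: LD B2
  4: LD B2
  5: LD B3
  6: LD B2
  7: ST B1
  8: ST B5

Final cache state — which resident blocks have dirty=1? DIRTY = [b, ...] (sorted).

  0 | W B2 → L2 miss [D]
  1 | W B2 → L2 hit [D]
  2 | W B2 → L2 hit [D]
  3 | R B2 → L2 hit [D]
  4 | R B2 → L2 hit [D]
  5 | R B3 → L0 miss [-]
  6 | R B2 → L2 hit [D]
  7 | W B1 → L1 miss [D]
  8 | W B5 → L2 miss wb→B2 [D]

DIRTY = [1, 5]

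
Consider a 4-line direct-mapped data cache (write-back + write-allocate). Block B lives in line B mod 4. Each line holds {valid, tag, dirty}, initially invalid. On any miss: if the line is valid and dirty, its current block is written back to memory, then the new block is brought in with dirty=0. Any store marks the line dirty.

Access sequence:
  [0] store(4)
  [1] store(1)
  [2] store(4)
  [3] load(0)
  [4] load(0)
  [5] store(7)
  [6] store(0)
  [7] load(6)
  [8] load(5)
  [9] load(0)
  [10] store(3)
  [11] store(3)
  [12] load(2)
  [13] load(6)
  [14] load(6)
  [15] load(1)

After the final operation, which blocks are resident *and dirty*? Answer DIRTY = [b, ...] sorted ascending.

0: W B4 -> L0 miss  d=D]
1: W B1 -> L1 miss  d=D]
2: W B4 -> L0 hit  d=D]
3: R B0 -> L0 miss wb->B4  d=-]
4: R B0 -> L0 hit  d=-]
5: W B7 -> L3 miss  d=D]
6: W B0 -> L0 hit  d=D]
7: R B6 -> L2 miss  d=-]
8: R B5 -> L1 miss wb->B1  d=-]
9: R B0 -> L0 hit  d=D]
10: W B3 -> L3 miss wb->B7  d=D]
11: W B3 -> L3 hit  d=D]
12: R B2 -> L2 miss  d=-]
13: R B6 -> L2 miss  d=-]
14: R B6 -> L2 hit  d=-]
15: R B1 -> L1 miss  d=-]

DIRTY = [0, 3]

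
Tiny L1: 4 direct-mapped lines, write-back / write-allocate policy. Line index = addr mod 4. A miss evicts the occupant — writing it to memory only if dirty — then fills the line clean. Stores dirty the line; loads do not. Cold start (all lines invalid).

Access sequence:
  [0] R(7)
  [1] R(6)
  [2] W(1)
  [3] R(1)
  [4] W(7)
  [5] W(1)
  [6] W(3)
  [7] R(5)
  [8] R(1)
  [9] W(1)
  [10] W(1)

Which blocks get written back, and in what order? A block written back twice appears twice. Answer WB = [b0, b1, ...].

WB = [7, 1]

0: R B7 -> L3 miss  d=-]
1: R B6 -> L2 miss  d=-]
2: W B1 -> L1 miss  d=D]
3: R B1 -> L1 hit  d=D]
4: W B7 -> L3 hit  d=D]
5: W B1 -> L1 hit  d=D]
6: W B3 -> L3 miss wb->B7  d=D]
7: R B5 -> L1 miss wb->B1  d=-]
8: R B1 -> L1 miss  d=-]
9: W B1 -> L1 hit  d=D]
10: W B1 -> L1 hit  d=D]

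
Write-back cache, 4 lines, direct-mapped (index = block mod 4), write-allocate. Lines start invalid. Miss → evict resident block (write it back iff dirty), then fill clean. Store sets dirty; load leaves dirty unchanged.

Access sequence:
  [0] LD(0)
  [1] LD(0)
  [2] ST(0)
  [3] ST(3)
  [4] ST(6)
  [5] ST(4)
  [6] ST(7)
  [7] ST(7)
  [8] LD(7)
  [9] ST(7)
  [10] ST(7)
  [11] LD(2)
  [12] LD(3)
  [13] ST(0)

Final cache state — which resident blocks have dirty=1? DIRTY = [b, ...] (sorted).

DIRTY = [0]

0: R B0 → L0 miss [-]
1: R B0 → L0 hit [-]
2: W B0 → L0 hit [D]
3: W B3 → L3 miss [D]
4: W B6 → L2 miss [D]
5: W B4 → L0 miss wb→B0 [D]
6: W B7 → L3 miss wb→B3 [D]
7: W B7 → L3 hit [D]
8: R B7 → L3 hit [D]
9: W B7 → L3 hit [D]
10: W B7 → L3 hit [D]
11: R B2 → L2 miss wb→B6 [-]
12: R B3 → L3 miss wb→B7 [-]
13: W B0 → L0 miss wb→B4 [D]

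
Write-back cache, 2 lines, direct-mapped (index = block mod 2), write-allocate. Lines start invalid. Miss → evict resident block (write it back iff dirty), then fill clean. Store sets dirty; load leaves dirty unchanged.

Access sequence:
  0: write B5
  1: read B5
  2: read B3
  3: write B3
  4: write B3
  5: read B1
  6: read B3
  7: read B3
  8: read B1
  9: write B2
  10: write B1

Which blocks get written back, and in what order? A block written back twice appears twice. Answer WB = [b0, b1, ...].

0: W B5 → L1 miss [D]
1: R B5 → L1 hit [D]
2: R B3 → L1 miss wb→B5 [-]
3: W B3 → L1 hit [D]
4: W B3 → L1 hit [D]
5: R B1 → L1 miss wb→B3 [-]
6: R B3 → L1 miss [-]
7: R B3 → L1 hit [-]
8: R B1 → L1 miss [-]
9: W B2 → L0 miss [D]
10: W B1 → L1 hit [D]

WB = [5, 3]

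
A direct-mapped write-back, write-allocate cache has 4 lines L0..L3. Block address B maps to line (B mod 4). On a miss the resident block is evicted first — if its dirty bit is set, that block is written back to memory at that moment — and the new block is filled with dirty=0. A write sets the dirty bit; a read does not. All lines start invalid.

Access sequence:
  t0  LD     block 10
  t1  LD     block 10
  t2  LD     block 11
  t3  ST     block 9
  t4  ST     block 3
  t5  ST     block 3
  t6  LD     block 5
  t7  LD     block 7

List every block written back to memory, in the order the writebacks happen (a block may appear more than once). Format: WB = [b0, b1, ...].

WB = [9, 3]

  0 | R B10 → L2 miss [-]
  1 | R B10 → L2 hit [-]
  2 | R B11 → L3 miss [-]
  3 | W B9 → L1 miss [D]
  4 | W B3 → L3 miss [D]
  5 | W B3 → L3 hit [D]
  6 | R B5 → L1 miss wb→B9 [-]
  7 | R B7 → L3 miss wb→B3 [-]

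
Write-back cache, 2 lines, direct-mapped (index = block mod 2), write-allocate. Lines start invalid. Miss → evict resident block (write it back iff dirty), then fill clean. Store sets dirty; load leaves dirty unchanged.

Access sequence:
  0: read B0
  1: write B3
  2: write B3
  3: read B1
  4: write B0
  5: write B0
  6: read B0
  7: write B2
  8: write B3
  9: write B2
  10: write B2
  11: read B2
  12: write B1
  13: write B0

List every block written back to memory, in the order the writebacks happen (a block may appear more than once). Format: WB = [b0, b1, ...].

  0 | R B0 → L0 miss [-]
  1 | W B3 → L1 miss [D]
  2 | W B3 → L1 hit [D]
  3 | R B1 → L1 miss wb→B3 [-]
  4 | W B0 → L0 hit [D]
  5 | W B0 → L0 hit [D]
  6 | R B0 → L0 hit [D]
  7 | W B2 → L0 miss wb→B0 [D]
  8 | W B3 → L1 miss [D]
  9 | W B2 → L0 hit [D]
  10 | W B2 → L0 hit [D]
  11 | R B2 → L0 hit [D]
  12 | W B1 → L1 miss wb→B3 [D]
  13 | W B0 → L0 miss wb→B2 [D]

WB = [3, 0, 3, 2]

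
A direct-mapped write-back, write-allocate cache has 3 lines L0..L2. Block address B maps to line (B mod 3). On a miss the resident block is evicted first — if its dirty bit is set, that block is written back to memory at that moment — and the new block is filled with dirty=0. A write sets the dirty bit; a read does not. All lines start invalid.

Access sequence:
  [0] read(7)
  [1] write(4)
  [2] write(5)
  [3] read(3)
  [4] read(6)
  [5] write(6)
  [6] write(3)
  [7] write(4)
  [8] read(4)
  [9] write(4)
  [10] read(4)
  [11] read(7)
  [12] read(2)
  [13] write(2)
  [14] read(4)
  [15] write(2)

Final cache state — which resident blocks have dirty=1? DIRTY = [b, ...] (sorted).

DIRTY = [2, 3]

0: R B7 → L1 miss [-]
1: W B4 → L1 miss [D]
2: W B5 → L2 miss [D]
3: R B3 → L0 miss [-]
4: R B6 → L0 miss [-]
5: W B6 → L0 hit [D]
6: W B3 → L0 miss wb→B6 [D]
7: W B4 → L1 hit [D]
8: R B4 → L1 hit [D]
9: W B4 → L1 hit [D]
10: R B4 → L1 hit [D]
11: R B7 → L1 miss wb→B4 [-]
12: R B2 → L2 miss wb→B5 [-]
13: W B2 → L2 hit [D]
14: R B4 → L1 miss [-]
15: W B2 → L2 hit [D]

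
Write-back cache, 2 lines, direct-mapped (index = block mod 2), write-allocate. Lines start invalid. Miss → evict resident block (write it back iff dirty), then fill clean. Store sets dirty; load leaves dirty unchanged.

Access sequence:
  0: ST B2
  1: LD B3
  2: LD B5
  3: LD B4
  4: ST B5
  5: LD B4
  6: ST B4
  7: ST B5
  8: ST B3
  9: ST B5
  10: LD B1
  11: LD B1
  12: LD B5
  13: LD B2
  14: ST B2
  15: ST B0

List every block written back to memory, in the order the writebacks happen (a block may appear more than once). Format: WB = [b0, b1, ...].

WB = [2, 5, 3, 5, 4, 2]

  0 | W B2 → L0 miss [D]
  1 | R B3 → L1 miss [-]
  2 | R B5 → L1 miss [-]
  3 | R B4 → L0 miss wb→B2 [-]
  4 | W B5 → L1 hit [D]
  5 | R B4 → L0 hit [-]
  6 | W B4 → L0 hit [D]
  7 | W B5 → L1 hit [D]
  8 | W B3 → L1 miss wb→B5 [D]
  9 | W B5 → L1 miss wb→B3 [D]
  10 | R B1 → L1 miss wb→B5 [-]
  11 | R B1 → L1 hit [-]
  12 | R B5 → L1 miss [-]
  13 | R B2 → L0 miss wb→B4 [-]
  14 | W B2 → L0 hit [D]
  15 | W B0 → L0 miss wb→B2 [D]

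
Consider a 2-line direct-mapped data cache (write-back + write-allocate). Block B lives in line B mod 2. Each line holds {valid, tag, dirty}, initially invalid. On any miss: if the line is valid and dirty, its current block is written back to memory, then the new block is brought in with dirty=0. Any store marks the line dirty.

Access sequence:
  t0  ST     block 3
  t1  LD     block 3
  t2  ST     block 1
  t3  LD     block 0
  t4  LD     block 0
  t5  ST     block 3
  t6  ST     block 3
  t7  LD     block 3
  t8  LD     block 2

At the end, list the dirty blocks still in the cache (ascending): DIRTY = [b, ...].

0: W B3 -> L1 miss  d=D]
1: R B3 -> L1 hit  d=D]
2: W B1 -> L1 miss wb->B3  d=D]
3: R B0 -> L0 miss  d=-]
4: R B0 -> L0 hit  d=-]
5: W B3 -> L1 miss wb->B1  d=D]
6: W B3 -> L1 hit  d=D]
7: R B3 -> L1 hit  d=D]
8: R B2 -> L0 miss  d=-]

DIRTY = [3]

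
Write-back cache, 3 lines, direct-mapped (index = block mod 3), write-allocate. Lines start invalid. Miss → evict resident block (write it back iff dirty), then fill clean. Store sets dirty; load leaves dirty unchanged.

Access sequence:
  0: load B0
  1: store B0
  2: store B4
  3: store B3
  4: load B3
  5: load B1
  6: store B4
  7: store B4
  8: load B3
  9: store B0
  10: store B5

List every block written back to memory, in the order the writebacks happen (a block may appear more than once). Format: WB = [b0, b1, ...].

WB = [0, 4, 3]

0: R B0 -> L0 miss  d=-]
1: W B0 -> L0 hit  d=D]
2: W B4 -> L1 miss  d=D]
3: W B3 -> L0 miss wb->B0  d=D]
4: R B3 -> L0 hit  d=D]
5: R B1 -> L1 miss wb->B4  d=-]
6: W B4 -> L1 miss  d=D]
7: W B4 -> L1 hit  d=D]
8: R B3 -> L0 hit  d=D]
9: W B0 -> L0 miss wb->B3  d=D]
10: W B5 -> L2 miss  d=D]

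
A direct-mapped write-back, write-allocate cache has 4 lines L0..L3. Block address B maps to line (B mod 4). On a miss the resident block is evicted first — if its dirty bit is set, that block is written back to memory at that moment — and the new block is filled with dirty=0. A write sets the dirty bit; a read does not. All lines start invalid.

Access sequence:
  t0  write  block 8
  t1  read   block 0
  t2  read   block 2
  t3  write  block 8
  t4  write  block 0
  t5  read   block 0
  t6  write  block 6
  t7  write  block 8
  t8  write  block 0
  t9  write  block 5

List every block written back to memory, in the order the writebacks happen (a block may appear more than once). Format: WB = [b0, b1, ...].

0: W B8 → L0 miss [D]
1: R B0 → L0 miss wb→B8 [-]
2: R B2 → L2 miss [-]
3: W B8 → L0 miss [D]
4: W B0 → L0 miss wb→B8 [D]
5: R B0 → L0 hit [D]
6: W B6 → L2 miss [D]
7: W B8 → L0 miss wb→B0 [D]
8: W B0 → L0 miss wb→B8 [D]
9: W B5 → L1 miss [D]

WB = [8, 8, 0, 8]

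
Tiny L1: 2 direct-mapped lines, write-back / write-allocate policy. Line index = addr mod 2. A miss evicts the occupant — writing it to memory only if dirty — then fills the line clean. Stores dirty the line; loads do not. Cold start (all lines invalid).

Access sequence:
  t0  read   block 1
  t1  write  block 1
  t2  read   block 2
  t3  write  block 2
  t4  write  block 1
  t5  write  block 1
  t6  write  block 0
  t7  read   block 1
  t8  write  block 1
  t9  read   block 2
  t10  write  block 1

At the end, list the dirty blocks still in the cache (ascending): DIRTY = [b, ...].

DIRTY = [1]

0: R B1 → L1 miss [-]
1: W B1 → L1 hit [D]
2: R B2 → L0 miss [-]
3: W B2 → L0 hit [D]
4: W B1 → L1 hit [D]
5: W B1 → L1 hit [D]
6: W B0 → L0 miss wb→B2 [D]
7: R B1 → L1 hit [D]
8: W B1 → L1 hit [D]
9: R B2 → L0 miss wb→B0 [-]
10: W B1 → L1 hit [D]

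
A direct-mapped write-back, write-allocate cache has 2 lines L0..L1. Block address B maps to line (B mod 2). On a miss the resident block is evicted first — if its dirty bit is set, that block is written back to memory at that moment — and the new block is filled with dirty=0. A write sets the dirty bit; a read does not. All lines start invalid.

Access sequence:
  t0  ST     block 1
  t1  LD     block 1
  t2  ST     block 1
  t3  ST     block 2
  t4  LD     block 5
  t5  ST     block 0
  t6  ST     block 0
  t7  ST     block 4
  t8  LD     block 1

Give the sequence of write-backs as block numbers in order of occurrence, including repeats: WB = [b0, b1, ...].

  0 | W B1 → L1 miss [D]
  1 | R B1 → L1 hit [D]
  2 | W B1 → L1 hit [D]
  3 | W B2 → L0 miss [D]
  4 | R B5 → L1 miss wb→B1 [-]
  5 | W B0 → L0 miss wb→B2 [D]
  6 | W B0 → L0 hit [D]
  7 | W B4 → L0 miss wb→B0 [D]
  8 | R B1 → L1 miss [-]

WB = [1, 2, 0]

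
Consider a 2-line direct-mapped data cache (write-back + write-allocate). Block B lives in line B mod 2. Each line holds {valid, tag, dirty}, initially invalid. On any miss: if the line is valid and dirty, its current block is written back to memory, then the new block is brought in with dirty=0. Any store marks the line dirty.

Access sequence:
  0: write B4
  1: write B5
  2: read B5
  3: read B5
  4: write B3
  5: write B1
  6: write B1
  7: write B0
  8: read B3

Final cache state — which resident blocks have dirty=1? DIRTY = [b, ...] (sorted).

DIRTY = [0]

0: W B4 -> L0 miss  d=D]
1: W B5 -> L1 miss  d=D]
2: R B5 -> L1 hit  d=D]
3: R B5 -> L1 hit  d=D]
4: W B3 -> L1 miss wb->B5  d=D]
5: W B1 -> L1 miss wb->B3  d=D]
6: W B1 -> L1 hit  d=D]
7: W B0 -> L0 miss wb->B4  d=D]
8: R B3 -> L1 miss wb->B1  d=-]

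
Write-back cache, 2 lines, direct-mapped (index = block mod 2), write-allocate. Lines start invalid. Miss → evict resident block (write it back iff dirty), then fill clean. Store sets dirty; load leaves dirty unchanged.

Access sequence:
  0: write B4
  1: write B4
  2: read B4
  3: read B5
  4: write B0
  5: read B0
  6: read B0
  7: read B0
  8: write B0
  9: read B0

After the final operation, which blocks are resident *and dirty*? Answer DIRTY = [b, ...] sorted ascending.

DIRTY = [0]

0: W B4 -> L0 miss  d=D]
1: W B4 -> L0 hit  d=D]
2: R B4 -> L0 hit  d=D]
3: R B5 -> L1 miss  d=-]
4: W B0 -> L0 miss wb->B4  d=D]
5: R B0 -> L0 hit  d=D]
6: R B0 -> L0 hit  d=D]
7: R B0 -> L0 hit  d=D]
8: W B0 -> L0 hit  d=D]
9: R B0 -> L0 hit  d=D]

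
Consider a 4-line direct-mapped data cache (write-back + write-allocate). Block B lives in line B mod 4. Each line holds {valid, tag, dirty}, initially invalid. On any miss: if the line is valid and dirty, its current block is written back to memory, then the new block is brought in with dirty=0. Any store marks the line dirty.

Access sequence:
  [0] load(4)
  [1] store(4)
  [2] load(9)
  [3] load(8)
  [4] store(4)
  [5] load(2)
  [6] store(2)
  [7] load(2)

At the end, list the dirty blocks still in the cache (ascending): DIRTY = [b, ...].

DIRTY = [2, 4]

  0 | R B4 → L0 miss [-]
  1 | W B4 → L0 hit [D]
  2 | R B9 → L1 miss [-]
  3 | R B8 → L0 miss wb→B4 [-]
  4 | W B4 → L0 miss [D]
  5 | R B2 → L2 miss [-]
  6 | W B2 → L2 hit [D]
  7 | R B2 → L2 hit [D]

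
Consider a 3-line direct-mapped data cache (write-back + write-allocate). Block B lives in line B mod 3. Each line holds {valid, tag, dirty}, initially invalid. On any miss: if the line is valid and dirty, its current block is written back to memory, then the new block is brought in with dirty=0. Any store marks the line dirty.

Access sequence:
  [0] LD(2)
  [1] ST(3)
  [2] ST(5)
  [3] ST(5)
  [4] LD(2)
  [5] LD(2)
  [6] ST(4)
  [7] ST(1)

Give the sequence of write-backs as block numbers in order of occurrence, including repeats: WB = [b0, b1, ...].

0: R B2 → L2 miss [-]
1: W B3 → L0 miss [D]
2: W B5 → L2 miss [D]
3: W B5 → L2 hit [D]
4: R B2 → L2 miss wb→B5 [-]
5: R B2 → L2 hit [-]
6: W B4 → L1 miss [D]
7: W B1 → L1 miss wb→B4 [D]

WB = [5, 4]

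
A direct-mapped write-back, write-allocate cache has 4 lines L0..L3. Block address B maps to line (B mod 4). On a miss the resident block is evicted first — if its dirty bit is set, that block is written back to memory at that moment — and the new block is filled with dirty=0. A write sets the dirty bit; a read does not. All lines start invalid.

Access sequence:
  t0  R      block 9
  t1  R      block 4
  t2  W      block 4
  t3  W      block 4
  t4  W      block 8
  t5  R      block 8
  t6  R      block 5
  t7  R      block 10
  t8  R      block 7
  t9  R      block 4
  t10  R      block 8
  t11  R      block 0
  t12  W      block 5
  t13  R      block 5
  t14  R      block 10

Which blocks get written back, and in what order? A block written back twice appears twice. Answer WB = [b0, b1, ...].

WB = [4, 8]

  0 | R B9 → L1 miss [-]
  1 | R B4 → L0 miss [-]
  2 | W B4 → L0 hit [D]
  3 | W B4 → L0 hit [D]
  4 | W B8 → L0 miss wb→B4 [D]
  5 | R B8 → L0 hit [D]
  6 | R B5 → L1 miss [-]
  7 | R B10 → L2 miss [-]
  8 | R B7 → L3 miss [-]
  9 | R B4 → L0 miss wb→B8 [-]
  10 | R B8 → L0 miss [-]
  11 | R B0 → L0 miss [-]
  12 | W B5 → L1 hit [D]
  13 | R B5 → L1 hit [D]
  14 | R B10 → L2 hit [-]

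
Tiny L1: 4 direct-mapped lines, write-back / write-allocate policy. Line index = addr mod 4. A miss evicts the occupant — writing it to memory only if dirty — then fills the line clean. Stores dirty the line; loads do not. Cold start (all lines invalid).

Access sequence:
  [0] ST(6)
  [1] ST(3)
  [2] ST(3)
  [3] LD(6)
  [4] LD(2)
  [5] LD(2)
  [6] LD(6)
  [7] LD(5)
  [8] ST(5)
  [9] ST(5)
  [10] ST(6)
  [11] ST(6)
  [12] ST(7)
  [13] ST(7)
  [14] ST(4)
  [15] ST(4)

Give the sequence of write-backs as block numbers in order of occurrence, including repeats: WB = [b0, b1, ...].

WB = [6, 3]

0: W B6 -> L2 miss  d=D]
1: W B3 -> L3 miss  d=D]
2: W B3 -> L3 hit  d=D]
3: R B6 -> L2 hit  d=D]
4: R B2 -> L2 miss wb->B6  d=-]
5: R B2 -> L2 hit  d=-]
6: R B6 -> L2 miss  d=-]
7: R B5 -> L1 miss  d=-]
8: W B5 -> L1 hit  d=D]
9: W B5 -> L1 hit  d=D]
10: W B6 -> L2 hit  d=D]
11: W B6 -> L2 hit  d=D]
12: W B7 -> L3 miss wb->B3  d=D]
13: W B7 -> L3 hit  d=D]
14: W B4 -> L0 miss  d=D]
15: W B4 -> L0 hit  d=D]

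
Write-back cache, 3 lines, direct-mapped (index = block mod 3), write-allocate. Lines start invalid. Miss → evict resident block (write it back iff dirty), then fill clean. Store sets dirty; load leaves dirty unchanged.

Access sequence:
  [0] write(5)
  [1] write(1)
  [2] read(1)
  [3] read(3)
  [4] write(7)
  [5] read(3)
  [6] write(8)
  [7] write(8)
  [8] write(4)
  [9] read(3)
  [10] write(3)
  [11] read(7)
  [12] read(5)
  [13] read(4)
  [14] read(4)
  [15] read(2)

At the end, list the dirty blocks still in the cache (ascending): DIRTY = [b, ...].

0: W B5 → L2 miss [D]
1: W B1 → L1 miss [D]
2: R B1 → L1 hit [D]
3: R B3 → L0 miss [-]
4: W B7 → L1 miss wb→B1 [D]
5: R B3 → L0 hit [-]
6: W B8 → L2 miss wb→B5 [D]
7: W B8 → L2 hit [D]
8: W B4 → L1 miss wb→B7 [D]
9: R B3 → L0 hit [-]
10: W B3 → L0 hit [D]
11: R B7 → L1 miss wb→B4 [-]
12: R B5 → L2 miss wb→B8 [-]
13: R B4 → L1 miss [-]
14: R B4 → L1 hit [-]
15: R B2 → L2 miss [-]

DIRTY = [3]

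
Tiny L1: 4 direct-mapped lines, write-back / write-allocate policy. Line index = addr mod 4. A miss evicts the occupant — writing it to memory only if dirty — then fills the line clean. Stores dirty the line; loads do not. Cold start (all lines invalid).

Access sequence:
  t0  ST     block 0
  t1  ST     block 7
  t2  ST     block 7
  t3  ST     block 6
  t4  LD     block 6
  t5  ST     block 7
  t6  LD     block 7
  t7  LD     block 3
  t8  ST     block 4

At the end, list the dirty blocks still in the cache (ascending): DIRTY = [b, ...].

DIRTY = [4, 6]

  0 | W B0 → L0 miss [D]
  1 | W B7 → L3 miss [D]
  2 | W B7 → L3 hit [D]
  3 | W B6 → L2 miss [D]
  4 | R B6 → L2 hit [D]
  5 | W B7 → L3 hit [D]
  6 | R B7 → L3 hit [D]
  7 | R B3 → L3 miss wb→B7 [-]
  8 | W B4 → L0 miss wb→B0 [D]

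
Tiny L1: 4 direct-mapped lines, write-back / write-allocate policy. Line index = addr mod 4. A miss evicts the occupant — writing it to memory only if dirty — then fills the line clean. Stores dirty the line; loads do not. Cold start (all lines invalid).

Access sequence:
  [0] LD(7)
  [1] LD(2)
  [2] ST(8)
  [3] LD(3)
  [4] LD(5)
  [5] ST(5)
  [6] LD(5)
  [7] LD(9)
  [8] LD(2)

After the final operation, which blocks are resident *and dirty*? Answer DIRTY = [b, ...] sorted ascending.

0: R B7 -> L3 miss  d=-]
1: R B2 -> L2 miss  d=-]
2: W B8 -> L0 miss  d=D]
3: R B3 -> L3 miss  d=-]
4: R B5 -> L1 miss  d=-]
5: W B5 -> L1 hit  d=D]
6: R B5 -> L1 hit  d=D]
7: R B9 -> L1 miss wb->B5  d=-]
8: R B2 -> L2 hit  d=-]

DIRTY = [8]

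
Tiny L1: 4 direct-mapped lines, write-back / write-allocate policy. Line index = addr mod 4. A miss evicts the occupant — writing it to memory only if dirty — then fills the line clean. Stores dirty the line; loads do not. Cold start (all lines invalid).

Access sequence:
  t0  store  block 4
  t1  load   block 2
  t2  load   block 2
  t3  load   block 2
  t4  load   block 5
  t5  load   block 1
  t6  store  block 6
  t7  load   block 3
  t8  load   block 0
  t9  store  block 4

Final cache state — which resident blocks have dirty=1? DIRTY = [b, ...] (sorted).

DIRTY = [4, 6]

0: W B4 -> L0 miss  d=D]
1: R B2 -> L2 miss  d=-]
2: R B2 -> L2 hit  d=-]
3: R B2 -> L2 hit  d=-]
4: R B5 -> L1 miss  d=-]
5: R B1 -> L1 miss  d=-]
6: W B6 -> L2 miss  d=D]
7: R B3 -> L3 miss  d=-]
8: R B0 -> L0 miss wb->B4  d=-]
9: W B4 -> L0 miss  d=D]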